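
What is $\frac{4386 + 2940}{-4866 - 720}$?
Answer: $- \frac{1221}{931} \approx -1.3115$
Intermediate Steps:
$\frac{4386 + 2940}{-4866 - 720} = \frac{7326}{-4866 - 720} = \frac{7326}{-5586} = 7326 \left(- \frac{1}{5586}\right) = - \frac{1221}{931}$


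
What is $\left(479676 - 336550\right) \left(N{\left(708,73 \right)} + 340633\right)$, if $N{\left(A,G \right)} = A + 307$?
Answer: $48898711648$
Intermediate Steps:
$N{\left(A,G \right)} = 307 + A$
$\left(479676 - 336550\right) \left(N{\left(708,73 \right)} + 340633\right) = \left(479676 - 336550\right) \left(\left(307 + 708\right) + 340633\right) = 143126 \left(1015 + 340633\right) = 143126 \cdot 341648 = 48898711648$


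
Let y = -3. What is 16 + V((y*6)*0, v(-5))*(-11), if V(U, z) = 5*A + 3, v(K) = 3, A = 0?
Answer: -17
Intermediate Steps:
V(U, z) = 3 (V(U, z) = 5*0 + 3 = 0 + 3 = 3)
16 + V((y*6)*0, v(-5))*(-11) = 16 + 3*(-11) = 16 - 33 = -17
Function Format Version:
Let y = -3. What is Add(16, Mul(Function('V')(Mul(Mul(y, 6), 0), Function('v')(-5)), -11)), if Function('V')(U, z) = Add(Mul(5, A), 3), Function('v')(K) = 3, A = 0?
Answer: -17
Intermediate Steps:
Function('V')(U, z) = 3 (Function('V')(U, z) = Add(Mul(5, 0), 3) = Add(0, 3) = 3)
Add(16, Mul(Function('V')(Mul(Mul(y, 6), 0), Function('v')(-5)), -11)) = Add(16, Mul(3, -11)) = Add(16, -33) = -17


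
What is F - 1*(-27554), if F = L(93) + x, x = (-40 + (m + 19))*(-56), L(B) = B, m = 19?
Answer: 27759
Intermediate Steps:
x = 112 (x = (-40 + (19 + 19))*(-56) = (-40 + 38)*(-56) = -2*(-56) = 112)
F = 205 (F = 93 + 112 = 205)
F - 1*(-27554) = 205 - 1*(-27554) = 205 + 27554 = 27759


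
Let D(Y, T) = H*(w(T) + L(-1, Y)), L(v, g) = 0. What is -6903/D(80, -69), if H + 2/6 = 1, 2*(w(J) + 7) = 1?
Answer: 1593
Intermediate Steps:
w(J) = -13/2 (w(J) = -7 + (½)*1 = -7 + ½ = -13/2)
H = ⅔ (H = -⅓ + 1 = ⅔ ≈ 0.66667)
D(Y, T) = -13/3 (D(Y, T) = 2*(-13/2 + 0)/3 = (⅔)*(-13/2) = -13/3)
-6903/D(80, -69) = -6903/(-13/3) = -6903*(-3/13) = 1593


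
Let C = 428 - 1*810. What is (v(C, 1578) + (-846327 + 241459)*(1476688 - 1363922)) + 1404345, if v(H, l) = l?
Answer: -68207138965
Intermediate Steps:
C = -382 (C = 428 - 810 = -382)
(v(C, 1578) + (-846327 + 241459)*(1476688 - 1363922)) + 1404345 = (1578 + (-846327 + 241459)*(1476688 - 1363922)) + 1404345 = (1578 - 604868*112766) + 1404345 = (1578 - 68208544888) + 1404345 = -68208543310 + 1404345 = -68207138965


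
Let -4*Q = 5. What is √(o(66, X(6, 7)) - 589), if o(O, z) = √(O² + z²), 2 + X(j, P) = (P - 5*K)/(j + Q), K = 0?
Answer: √(-212629 + 38*√393154)/19 ≈ 22.869*I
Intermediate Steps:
Q = -5/4 (Q = -¼*5 = -5/4 ≈ -1.2500)
X(j, P) = -2 + P/(-5/4 + j) (X(j, P) = -2 + (P - 5*0)/(j - 5/4) = -2 + (P + 0)/(-5/4 + j) = -2 + P/(-5/4 + j))
√(o(66, X(6, 7)) - 589) = √(√(66² + (2*(5 - 4*6 + 2*7)/(-5 + 4*6))²) - 589) = √(√(4356 + (2*(5 - 24 + 14)/(-5 + 24))²) - 589) = √(√(4356 + (2*(-5)/19)²) - 589) = √(√(4356 + (2*(1/19)*(-5))²) - 589) = √(√(4356 + (-10/19)²) - 589) = √(√(4356 + 100/361) - 589) = √(√(1572616/361) - 589) = √(2*√393154/19 - 589) = √(-589 + 2*√393154/19)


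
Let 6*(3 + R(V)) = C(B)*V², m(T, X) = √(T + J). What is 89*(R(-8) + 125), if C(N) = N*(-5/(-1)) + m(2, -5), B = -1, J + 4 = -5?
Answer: 18334/3 + 2848*I*√7/3 ≈ 6111.3 + 2511.7*I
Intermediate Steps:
J = -9 (J = -4 - 5 = -9)
m(T, X) = √(-9 + T) (m(T, X) = √(T - 9) = √(-9 + T))
C(N) = 5*N + I*√7 (C(N) = N*(-5/(-1)) + √(-9 + 2) = N*(-5*(-1)) + √(-7) = N*5 + I*√7 = 5*N + I*√7)
R(V) = -3 + V²*(-5 + I*√7)/6 (R(V) = -3 + ((5*(-1) + I*√7)*V²)/6 = -3 + ((-5 + I*√7)*V²)/6 = -3 + (V²*(-5 + I*√7))/6 = -3 + V²*(-5 + I*√7)/6)
89*(R(-8) + 125) = 89*((-3 + (⅙)*(-8)²*(-5 + I*√7)) + 125) = 89*((-3 + (⅙)*64*(-5 + I*√7)) + 125) = 89*((-3 + (-160/3 + 32*I*√7/3)) + 125) = 89*((-169/3 + 32*I*√7/3) + 125) = 89*(206/3 + 32*I*√7/3) = 18334/3 + 2848*I*√7/3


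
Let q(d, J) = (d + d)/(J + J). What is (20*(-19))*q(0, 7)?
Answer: 0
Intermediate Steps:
q(d, J) = d/J (q(d, J) = (2*d)/((2*J)) = (2*d)*(1/(2*J)) = d/J)
(20*(-19))*q(0, 7) = (20*(-19))*(0/7) = -0/7 = -380*0 = 0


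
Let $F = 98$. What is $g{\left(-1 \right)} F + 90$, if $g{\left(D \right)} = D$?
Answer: $-8$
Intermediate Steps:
$g{\left(-1 \right)} F + 90 = \left(-1\right) 98 + 90 = -98 + 90 = -8$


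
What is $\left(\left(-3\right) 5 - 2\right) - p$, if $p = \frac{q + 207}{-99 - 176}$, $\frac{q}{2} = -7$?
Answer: $- \frac{4482}{275} \approx -16.298$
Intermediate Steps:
$q = -14$ ($q = 2 \left(-7\right) = -14$)
$p = - \frac{193}{275}$ ($p = \frac{-14 + 207}{-99 - 176} = \frac{193}{-275} = 193 \left(- \frac{1}{275}\right) = - \frac{193}{275} \approx -0.70182$)
$\left(\left(-3\right) 5 - 2\right) - p = \left(\left(-3\right) 5 - 2\right) - - \frac{193}{275} = \left(-15 - 2\right) + \frac{193}{275} = -17 + \frac{193}{275} = - \frac{4482}{275}$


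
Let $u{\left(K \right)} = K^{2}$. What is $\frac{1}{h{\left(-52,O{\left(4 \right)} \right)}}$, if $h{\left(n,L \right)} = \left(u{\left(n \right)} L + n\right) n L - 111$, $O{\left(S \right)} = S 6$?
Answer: $- \frac{1}{80925423} \approx -1.2357 \cdot 10^{-8}$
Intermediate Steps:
$O{\left(S \right)} = 6 S$
$h{\left(n,L \right)} = -111 + L n \left(n + L n^{2}\right)$ ($h{\left(n,L \right)} = \left(n^{2} L + n\right) n L - 111 = \left(L n^{2} + n\right) n L - 111 = \left(n + L n^{2}\right) n L - 111 = n \left(n + L n^{2}\right) L - 111 = L n \left(n + L n^{2}\right) - 111 = -111 + L n \left(n + L n^{2}\right)$)
$\frac{1}{h{\left(-52,O{\left(4 \right)} \right)}} = \frac{1}{-111 + 6 \cdot 4 \left(-52\right)^{2} + \left(6 \cdot 4\right)^{2} \left(-52\right)^{3}} = \frac{1}{-111 + 24 \cdot 2704 + 24^{2} \left(-140608\right)} = \frac{1}{-111 + 64896 + 576 \left(-140608\right)} = \frac{1}{-111 + 64896 - 80990208} = \frac{1}{-80925423} = - \frac{1}{80925423}$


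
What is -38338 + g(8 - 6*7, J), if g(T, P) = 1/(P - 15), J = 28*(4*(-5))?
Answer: -22044351/575 ≈ -38338.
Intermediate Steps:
J = -560 (J = 28*(-20) = -560)
g(T, P) = 1/(-15 + P)
-38338 + g(8 - 6*7, J) = -38338 + 1/(-15 - 560) = -38338 + 1/(-575) = -38338 - 1/575 = -22044351/575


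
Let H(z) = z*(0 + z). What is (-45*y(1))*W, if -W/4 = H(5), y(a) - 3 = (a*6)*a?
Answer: 40500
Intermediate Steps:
H(z) = z**2 (H(z) = z*z = z**2)
y(a) = 3 + 6*a**2 (y(a) = 3 + (a*6)*a = 3 + (6*a)*a = 3 + 6*a**2)
W = -100 (W = -4*5**2 = -4*25 = -100)
(-45*y(1))*W = -45*(3 + 6*1**2)*(-100) = -45*(3 + 6*1)*(-100) = -45*(3 + 6)*(-100) = -45*9*(-100) = -405*(-100) = 40500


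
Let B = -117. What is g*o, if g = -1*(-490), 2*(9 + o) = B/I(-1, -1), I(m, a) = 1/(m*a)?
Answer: -33075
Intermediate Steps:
I(m, a) = 1/(a*m)
o = -135/2 (o = -9 + (-117/1)/2 = -9 + (-117*1)/2 = -9 + (½)*(-117) = -9 - 117/2 = -135/2 ≈ -67.500)
g = 490
g*o = 490*(-135/2) = -33075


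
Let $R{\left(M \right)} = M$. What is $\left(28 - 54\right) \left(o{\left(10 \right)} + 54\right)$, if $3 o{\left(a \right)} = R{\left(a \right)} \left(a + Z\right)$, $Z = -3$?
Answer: $- \frac{6032}{3} \approx -2010.7$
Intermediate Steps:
$o{\left(a \right)} = \frac{a \left(-3 + a\right)}{3}$ ($o{\left(a \right)} = \frac{a \left(a - 3\right)}{3} = \frac{a \left(-3 + a\right)}{3}$)
$\left(28 - 54\right) \left(o{\left(10 \right)} + 54\right) = \left(28 - 54\right) \left(\frac{1}{3} \cdot 10 \left(-3 + 10\right) + 54\right) = \left(28 - 54\right) \left(\frac{1}{3} \cdot 10 \cdot 7 + 54\right) = - 26 \left(\frac{70}{3} + 54\right) = \left(-26\right) \frac{232}{3} = - \frac{6032}{3}$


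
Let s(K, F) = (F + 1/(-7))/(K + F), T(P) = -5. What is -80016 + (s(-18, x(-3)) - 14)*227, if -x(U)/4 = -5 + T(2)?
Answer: -12748543/154 ≈ -82783.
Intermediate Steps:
x(U) = 40 (x(U) = -4*(-5 - 5) = -4*(-10) = 40)
s(K, F) = (-⅐ + F)/(F + K) (s(K, F) = (F + 1*(-⅐))/(F + K) = (F - ⅐)/(F + K) = (-⅐ + F)/(F + K))
-80016 + (s(-18, x(-3)) - 14)*227 = -80016 + ((-⅐ + 40)/(40 - 18) - 14)*227 = -80016 + ((279/7)/22 - 14)*227 = -80016 + ((1/22)*(279/7) - 14)*227 = -80016 + (279/154 - 14)*227 = -80016 - 1877/154*227 = -80016 - 426079/154 = -12748543/154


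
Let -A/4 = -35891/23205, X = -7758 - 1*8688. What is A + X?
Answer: -381485866/23205 ≈ -16440.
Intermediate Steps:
X = -16446 (X = -7758 - 8688 = -16446)
A = 143564/23205 (A = -(-143564)/23205 = -4*(-35891/23205) = 143564/23205 ≈ 6.1868)
A + X = 143564/23205 - 16446 = -381485866/23205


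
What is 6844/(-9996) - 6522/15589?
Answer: -361103/327369 ≈ -1.1030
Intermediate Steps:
6844/(-9996) - 6522/15589 = 6844*(-1/9996) - 6522*1/15589 = -1711/2499 - 6522/15589 = -361103/327369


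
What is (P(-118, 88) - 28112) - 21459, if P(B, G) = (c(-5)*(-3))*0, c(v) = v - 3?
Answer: -49571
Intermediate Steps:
c(v) = -3 + v
P(B, G) = 0 (P(B, G) = ((-3 - 5)*(-3))*0 = -8*(-3)*0 = 24*0 = 0)
(P(-118, 88) - 28112) - 21459 = (0 - 28112) - 21459 = -28112 - 21459 = -49571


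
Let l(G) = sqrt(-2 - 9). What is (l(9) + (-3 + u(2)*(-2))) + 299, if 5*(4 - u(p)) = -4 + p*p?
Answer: 288 + I*sqrt(11) ≈ 288.0 + 3.3166*I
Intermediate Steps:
u(p) = 24/5 - p**2/5 (u(p) = 4 - (-4 + p*p)/5 = 4 - (-4 + p**2)/5 = 4 + (4/5 - p**2/5) = 24/5 - p**2/5)
l(G) = I*sqrt(11) (l(G) = sqrt(-11) = I*sqrt(11))
(l(9) + (-3 + u(2)*(-2))) + 299 = (I*sqrt(11) + (-3 + (24/5 - 1/5*2**2)*(-2))) + 299 = (I*sqrt(11) + (-3 + (24/5 - 1/5*4)*(-2))) + 299 = (I*sqrt(11) + (-3 + (24/5 - 4/5)*(-2))) + 299 = (I*sqrt(11) + (-3 + 4*(-2))) + 299 = (I*sqrt(11) + (-3 - 8)) + 299 = (I*sqrt(11) - 11) + 299 = (-11 + I*sqrt(11)) + 299 = 288 + I*sqrt(11)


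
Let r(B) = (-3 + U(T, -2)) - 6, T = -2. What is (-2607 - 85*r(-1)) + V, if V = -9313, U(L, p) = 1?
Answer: -11240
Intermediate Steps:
r(B) = -8 (r(B) = (-3 + 1) - 6 = -2 - 6 = -8)
(-2607 - 85*r(-1)) + V = (-2607 - 85*(-8)) - 9313 = (-2607 + 680) - 9313 = -1927 - 9313 = -11240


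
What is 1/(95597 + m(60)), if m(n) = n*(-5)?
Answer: 1/95297 ≈ 1.0494e-5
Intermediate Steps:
m(n) = -5*n
1/(95597 + m(60)) = 1/(95597 - 5*60) = 1/(95597 - 300) = 1/95297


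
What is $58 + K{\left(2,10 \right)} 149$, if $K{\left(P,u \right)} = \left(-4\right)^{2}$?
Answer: $2442$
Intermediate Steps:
$K{\left(P,u \right)} = 16$
$58 + K{\left(2,10 \right)} 149 = 58 + 16 \cdot 149 = 58 + 2384 = 2442$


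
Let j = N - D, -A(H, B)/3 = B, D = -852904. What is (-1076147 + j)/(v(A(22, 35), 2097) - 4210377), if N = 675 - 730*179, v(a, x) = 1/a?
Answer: 18544995/221044793 ≈ 0.083897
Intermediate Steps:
A(H, B) = -3*B
N = -129995 (N = 675 - 130670 = -129995)
j = 722909 (j = -129995 - 1*(-852904) = -129995 + 852904 = 722909)
(-1076147 + j)/(v(A(22, 35), 2097) - 4210377) = (-1076147 + 722909)/(1/(-3*35) - 4210377) = -353238/(1/(-105) - 4210377) = -353238/(-1/105 - 4210377) = -353238/(-442089586/105) = -353238*(-105/442089586) = 18544995/221044793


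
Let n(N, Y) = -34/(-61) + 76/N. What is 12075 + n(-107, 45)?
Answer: 78812527/6527 ≈ 12075.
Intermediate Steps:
n(N, Y) = 34/61 + 76/N (n(N, Y) = -34*(-1/61) + 76/N = 34/61 + 76/N)
12075 + n(-107, 45) = 12075 + (34/61 + 76/(-107)) = 12075 + (34/61 + 76*(-1/107)) = 12075 + (34/61 - 76/107) = 12075 - 998/6527 = 78812527/6527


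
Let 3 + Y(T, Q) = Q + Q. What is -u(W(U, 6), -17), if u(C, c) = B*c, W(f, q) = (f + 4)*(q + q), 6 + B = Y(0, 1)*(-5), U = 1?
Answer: -17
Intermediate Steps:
Y(T, Q) = -3 + 2*Q (Y(T, Q) = -3 + (Q + Q) = -3 + 2*Q)
B = -1 (B = -6 + (-3 + 2*1)*(-5) = -6 + (-3 + 2)*(-5) = -6 - 1*(-5) = -6 + 5 = -1)
W(f, q) = 2*q*(4 + f) (W(f, q) = (4 + f)*(2*q) = 2*q*(4 + f))
u(C, c) = -c
-u(W(U, 6), -17) = -(-1)*(-17) = -1*17 = -17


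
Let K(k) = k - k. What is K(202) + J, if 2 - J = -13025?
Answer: 13027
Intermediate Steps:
J = 13027 (J = 2 - 1*(-13025) = 2 + 13025 = 13027)
K(k) = 0
K(202) + J = 0 + 13027 = 13027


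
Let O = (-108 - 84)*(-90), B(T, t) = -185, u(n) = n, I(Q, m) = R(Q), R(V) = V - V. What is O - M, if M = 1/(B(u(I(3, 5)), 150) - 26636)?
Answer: 463466881/26821 ≈ 17280.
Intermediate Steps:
R(V) = 0
I(Q, m) = 0
M = -1/26821 (M = 1/(-185 - 26636) = 1/(-26821) = -1/26821 ≈ -3.7284e-5)
O = 17280 (O = -192*(-90) = 17280)
O - M = 17280 - 1*(-1/26821) = 17280 + 1/26821 = 463466881/26821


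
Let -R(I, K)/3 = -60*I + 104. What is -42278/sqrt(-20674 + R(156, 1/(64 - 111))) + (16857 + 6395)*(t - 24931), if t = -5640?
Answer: -710836892 - 21139*sqrt(7094)/3547 ≈ -7.1084e+8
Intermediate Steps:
R(I, K) = -312 + 180*I (R(I, K) = -3*(-60*I + 104) = -3*(104 - 60*I) = -312 + 180*I)
-42278/sqrt(-20674 + R(156, 1/(64 - 111))) + (16857 + 6395)*(t - 24931) = -42278/sqrt(-20674 + (-312 + 180*156)) + (16857 + 6395)*(-5640 - 24931) = -42278/sqrt(-20674 + (-312 + 28080)) + 23252*(-30571) = -42278/sqrt(-20674 + 27768) - 710836892 = -42278*sqrt(7094)/7094 - 710836892 = -21139*sqrt(7094)/3547 - 710836892 = -710836892 - 21139*sqrt(7094)/3547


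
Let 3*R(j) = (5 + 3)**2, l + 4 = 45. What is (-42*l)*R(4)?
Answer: -36736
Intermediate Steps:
l = 41 (l = -4 + 45 = 41)
R(j) = 64/3 (R(j) = (5 + 3)**2/3 = (1/3)*8**2 = (1/3)*64 = 64/3)
(-42*l)*R(4) = -42*41*(64/3) = -1722*64/3 = -36736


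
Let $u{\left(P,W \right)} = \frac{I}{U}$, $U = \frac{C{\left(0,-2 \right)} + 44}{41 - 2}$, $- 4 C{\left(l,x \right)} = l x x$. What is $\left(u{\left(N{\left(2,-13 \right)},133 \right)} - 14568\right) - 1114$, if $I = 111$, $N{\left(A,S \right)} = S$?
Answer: $- \frac{685679}{44} \approx -15584.0$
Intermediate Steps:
$C{\left(l,x \right)} = - \frac{l x^{2}}{4}$ ($C{\left(l,x \right)} = - \frac{l x x}{4} = - \frac{l x^{2}}{4}$)
$U = \frac{44}{39}$ ($U = \frac{\left(- \frac{1}{4}\right) 0 \left(-2\right)^{2} + 44}{41 - 2} = \frac{\left(- \frac{1}{4}\right) 0 \cdot 4 + 44}{39} = \left(0 + 44\right) \frac{1}{39} = 44 \cdot \frac{1}{39} = \frac{44}{39} \approx 1.1282$)
$u{\left(P,W \right)} = \frac{4329}{44}$ ($u{\left(P,W \right)} = \frac{111}{\frac{44}{39}} = 111 \cdot \frac{39}{44} = \frac{4329}{44}$)
$\left(u{\left(N{\left(2,-13 \right)},133 \right)} - 14568\right) - 1114 = \left(\frac{4329}{44} - 14568\right) - 1114 = - \frac{636663}{44} - 1114 = - \frac{685679}{44}$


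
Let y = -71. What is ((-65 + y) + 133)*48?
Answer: -144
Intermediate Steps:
((-65 + y) + 133)*48 = ((-65 - 71) + 133)*48 = (-136 + 133)*48 = -3*48 = -144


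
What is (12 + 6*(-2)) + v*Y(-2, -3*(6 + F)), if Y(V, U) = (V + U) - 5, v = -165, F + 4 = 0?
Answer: 2145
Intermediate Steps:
F = -4 (F = -4 + 0 = -4)
Y(V, U) = -5 + U + V (Y(V, U) = (U + V) - 5 = -5 + U + V)
(12 + 6*(-2)) + v*Y(-2, -3*(6 + F)) = (12 + 6*(-2)) - 165*(-5 - 3*(6 - 4) - 2) = (12 - 12) - 165*(-5 - 3*2 - 2) = 0 - 165*(-5 - 6 - 2) = 0 - 165*(-13) = 0 + 2145 = 2145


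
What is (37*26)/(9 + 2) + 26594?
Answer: 293496/11 ≈ 26681.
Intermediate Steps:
(37*26)/(9 + 2) + 26594 = 962/11 + 26594 = 293496/11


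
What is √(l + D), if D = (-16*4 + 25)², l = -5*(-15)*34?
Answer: √4071 ≈ 63.804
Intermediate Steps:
l = 2550 (l = 75*34 = 2550)
D = 1521 (D = (-64 + 25)² = (-39)² = 1521)
√(l + D) = √(2550 + 1521) = √4071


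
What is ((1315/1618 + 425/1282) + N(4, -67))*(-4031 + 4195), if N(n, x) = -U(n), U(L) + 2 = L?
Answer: -72777952/518569 ≈ -140.34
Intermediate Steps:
U(L) = -2 + L
N(n, x) = 2 - n (N(n, x) = -(-2 + n) = 2 - n)
((1315/1618 + 425/1282) + N(4, -67))*(-4031 + 4195) = ((1315/1618 + 425/1282) + (2 - 1*4))*(-4031 + 4195) = ((1315*(1/1618) + 425*(1/1282)) + (2 - 4))*164 = ((1315/1618 + 425/1282) - 2)*164 = (593370/518569 - 2)*164 = -443768/518569*164 = -72777952/518569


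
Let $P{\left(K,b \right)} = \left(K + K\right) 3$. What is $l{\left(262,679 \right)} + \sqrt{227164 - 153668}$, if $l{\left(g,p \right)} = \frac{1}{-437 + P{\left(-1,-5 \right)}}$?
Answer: $- \frac{1}{443} + 2 \sqrt{18374} \approx 271.1$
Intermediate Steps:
$P{\left(K,b \right)} = 6 K$ ($P{\left(K,b \right)} = 2 K 3 = 6 K$)
$l{\left(g,p \right)} = - \frac{1}{443}$ ($l{\left(g,p \right)} = \frac{1}{-437 + 6 \left(-1\right)} = \frac{1}{-437 - 6} = \frac{1}{-443} = - \frac{1}{443}$)
$l{\left(262,679 \right)} + \sqrt{227164 - 153668} = - \frac{1}{443} + \sqrt{227164 - 153668} = - \frac{1}{443} + \sqrt{73496} = - \frac{1}{443} + 2 \sqrt{18374}$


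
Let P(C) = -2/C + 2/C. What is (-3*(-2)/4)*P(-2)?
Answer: 0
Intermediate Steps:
P(C) = 0
(-3*(-2)/4)*P(-2) = (-3*(-2)/4)*0 = (6*(1/4))*0 = (3/2)*0 = 0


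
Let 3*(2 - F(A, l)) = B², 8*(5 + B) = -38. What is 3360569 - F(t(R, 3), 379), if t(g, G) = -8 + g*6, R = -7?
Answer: 53769579/16 ≈ 3.3606e+6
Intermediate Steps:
B = -39/4 (B = -5 + (⅛)*(-38) = -5 - 19/4 = -39/4 ≈ -9.7500)
t(g, G) = -8 + 6*g
F(A, l) = -475/16 (F(A, l) = 2 - (-39/4)²/3 = 2 - ⅓*1521/16 = 2 - 507/16 = -475/16)
3360569 - F(t(R, 3), 379) = 3360569 - 1*(-475/16) = 3360569 + 475/16 = 53769579/16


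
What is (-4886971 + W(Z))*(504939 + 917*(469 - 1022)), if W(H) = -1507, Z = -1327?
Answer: 10568889436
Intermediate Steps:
(-4886971 + W(Z))*(504939 + 917*(469 - 1022)) = (-4886971 - 1507)*(504939 + 917*(469 - 1022)) = -4888478*(504939 + 917*(-553)) = -4888478*(504939 - 507101) = -4888478*(-2162) = 10568889436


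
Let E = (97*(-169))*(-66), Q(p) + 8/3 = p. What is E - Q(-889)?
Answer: 3248489/3 ≈ 1.0828e+6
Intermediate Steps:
Q(p) = -8/3 + p
E = 1081938 (E = -16393*(-66) = 1081938)
E - Q(-889) = 1081938 - (-8/3 - 889) = 1081938 - 1*(-2675/3) = 1081938 + 2675/3 = 3248489/3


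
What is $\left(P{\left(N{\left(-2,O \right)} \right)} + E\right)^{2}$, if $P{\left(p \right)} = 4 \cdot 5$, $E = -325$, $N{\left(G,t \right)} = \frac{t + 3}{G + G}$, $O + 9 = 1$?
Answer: $93025$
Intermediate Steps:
$O = -8$ ($O = -9 + 1 = -8$)
$N{\left(G,t \right)} = \frac{3 + t}{2 G}$
$P{\left(p \right)} = 20$
$\left(P{\left(N{\left(-2,O \right)} \right)} + E\right)^{2} = \left(20 - 325\right)^{2} = \left(-305\right)^{2} = 93025$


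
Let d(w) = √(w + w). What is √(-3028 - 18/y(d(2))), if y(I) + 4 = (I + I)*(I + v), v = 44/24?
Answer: I*√875551/17 ≈ 55.042*I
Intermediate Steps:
d(w) = √2*√w (d(w) = √(2*w) = √2*√w)
v = 11/6 (v = 44*(1/24) = 11/6 ≈ 1.8333)
y(I) = -4 + 2*I*(11/6 + I) (y(I) = -4 + (I + I)*(I + 11/6) = -4 + (2*I)*(11/6 + I) = -4 + 2*I*(11/6 + I))
√(-3028 - 18/y(d(2))) = √(-3028 - 18/(-4 + 2*(√2*√2)² + 11*(√2*√2)/3)) = √(-3028 - 18/(-4 + 2*2² + (11/3)*2)) = √(-3028 - 18/(-4 + 2*4 + 22/3)) = √(-3028 - 18/(-4 + 8 + 22/3)) = √(-3028 - 18/34/3) = √(-3028 - 18*3/34) = √(-3028 - 27/17) = √(-51503/17) = I*√875551/17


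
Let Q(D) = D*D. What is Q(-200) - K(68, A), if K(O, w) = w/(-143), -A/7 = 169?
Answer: 439909/11 ≈ 39992.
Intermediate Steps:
Q(D) = D²
A = -1183 (A = -7*169 = -1183)
K(O, w) = -w/143 (K(O, w) = w*(-1/143) = -w/143)
Q(-200) - K(68, A) = (-200)² - (-1)*(-1183)/143 = 40000 - 1*91/11 = 40000 - 91/11 = 439909/11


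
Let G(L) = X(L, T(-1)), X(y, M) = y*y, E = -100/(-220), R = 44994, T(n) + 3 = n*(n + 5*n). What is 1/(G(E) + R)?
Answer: 121/5444299 ≈ 2.2225e-5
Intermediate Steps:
T(n) = -3 + 6*n² (T(n) = -3 + n*(n + 5*n) = -3 + n*(6*n) = -3 + 6*n²)
E = 5/11 (E = -100*(-1/220) = 5/11 ≈ 0.45455)
X(y, M) = y²
G(L) = L²
1/(G(E) + R) = 1/((5/11)² + 44994) = 1/(25/121 + 44994) = 1/(5444299/121) = 121/5444299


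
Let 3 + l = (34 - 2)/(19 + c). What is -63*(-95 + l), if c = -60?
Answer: 255150/41 ≈ 6223.2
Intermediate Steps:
l = -155/41 (l = -3 + (34 - 2)/(19 - 60) = -3 + 32/(-41) = -3 + 32*(-1/41) = -3 - 32/41 = -155/41 ≈ -3.7805)
-63*(-95 + l) = -63*(-95 - 155/41) = -63*(-4050/41) = 255150/41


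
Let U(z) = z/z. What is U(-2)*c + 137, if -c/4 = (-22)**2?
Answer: -1799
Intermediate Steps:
U(z) = 1
c = -1936 (c = -4*(-22)**2 = -4*484 = -1936)
U(-2)*c + 137 = 1*(-1936) + 137 = -1936 + 137 = -1799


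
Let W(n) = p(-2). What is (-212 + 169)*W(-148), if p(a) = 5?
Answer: -215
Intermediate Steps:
W(n) = 5
(-212 + 169)*W(-148) = (-212 + 169)*5 = -43*5 = -215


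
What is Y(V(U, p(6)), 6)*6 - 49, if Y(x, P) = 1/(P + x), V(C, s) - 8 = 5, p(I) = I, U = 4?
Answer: -925/19 ≈ -48.684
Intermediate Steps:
V(C, s) = 13 (V(C, s) = 8 + 5 = 13)
Y(V(U, p(6)), 6)*6 - 49 = 6/(6 + 13) - 49 = 6/19 - 49 = -925/19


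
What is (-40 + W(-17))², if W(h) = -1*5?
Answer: 2025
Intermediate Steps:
W(h) = -5
(-40 + W(-17))² = (-40 - 5)² = (-45)² = 2025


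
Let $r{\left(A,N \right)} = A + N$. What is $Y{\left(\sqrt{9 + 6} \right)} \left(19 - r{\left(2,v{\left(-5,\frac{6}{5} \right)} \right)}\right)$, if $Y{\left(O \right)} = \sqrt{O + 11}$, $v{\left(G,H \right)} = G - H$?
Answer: $\frac{116 \sqrt{11 + \sqrt{15}}}{5} \approx 89.472$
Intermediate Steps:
$Y{\left(O \right)} = \sqrt{11 + O}$
$Y{\left(\sqrt{9 + 6} \right)} \left(19 - r{\left(2,v{\left(-5,\frac{6}{5} \right)} \right)}\right) = \sqrt{11 + \sqrt{9 + 6}} \left(19 - \left(2 - \left(5 + \frac{6}{5}\right)\right)\right) = \sqrt{11 + \sqrt{15}} \left(19 - \left(2 - \left(5 + 6 \cdot \frac{1}{5}\right)\right)\right) = \sqrt{11 + \sqrt{15}} \left(19 - \left(2 - \frac{31}{5}\right)\right) = \sqrt{11 + \sqrt{15}} \left(19 - - \frac{21}{5}\right) = \sqrt{11 + \sqrt{15}} \left(19 + \frac{21}{5}\right) = \sqrt{11 + \sqrt{15}} \cdot \frac{116}{5} = \frac{116 \sqrt{11 + \sqrt{15}}}{5}$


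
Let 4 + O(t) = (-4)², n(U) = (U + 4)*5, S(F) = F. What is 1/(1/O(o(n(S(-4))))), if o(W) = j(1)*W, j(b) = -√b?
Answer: 12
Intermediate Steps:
n(U) = 20 + 5*U (n(U) = (4 + U)*5 = 20 + 5*U)
o(W) = -W (o(W) = (-√1)*W = (-1*1)*W = -W)
O(t) = 12 (O(t) = -4 + (-4)² = -4 + 16 = 12)
1/(1/O(o(n(S(-4))))) = 1/(1/12) = 12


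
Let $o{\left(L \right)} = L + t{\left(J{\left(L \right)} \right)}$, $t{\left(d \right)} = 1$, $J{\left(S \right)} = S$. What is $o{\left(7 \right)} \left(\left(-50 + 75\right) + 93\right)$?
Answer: $944$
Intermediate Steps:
$o{\left(L \right)} = 1 + L$ ($o{\left(L \right)} = L + 1 = 1 + L$)
$o{\left(7 \right)} \left(\left(-50 + 75\right) + 93\right) = \left(1 + 7\right) \left(\left(-50 + 75\right) + 93\right) = 8 \left(25 + 93\right) = 8 \cdot 118 = 944$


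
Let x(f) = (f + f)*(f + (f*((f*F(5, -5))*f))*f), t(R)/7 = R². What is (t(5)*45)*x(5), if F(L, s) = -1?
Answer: -48825000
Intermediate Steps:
t(R) = 7*R²
x(f) = 2*f*(f - f⁴) (x(f) = (f + f)*(f + (f*((f*(-1))*f))*f) = (2*f)*(f + (f*((-f)*f))*f) = (2*f)*(f + (f*(-f²))*f) = (2*f)*(f + (-f³)*f) = (2*f)*(f - f⁴) = 2*f*(f - f⁴))
(t(5)*45)*x(5) = ((7*5²)*45)*(2*5²*(1 - 1*5³)) = ((7*25)*45)*(2*25*(1 - 1*125)) = (175*45)*(2*25*(1 - 125)) = 7875*(2*25*(-124)) = 7875*(-6200) = -48825000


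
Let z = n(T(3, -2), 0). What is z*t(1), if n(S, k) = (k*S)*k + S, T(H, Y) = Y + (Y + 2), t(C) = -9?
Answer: 18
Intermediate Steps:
T(H, Y) = 2 + 2*Y (T(H, Y) = Y + (2 + Y) = 2 + 2*Y)
n(S, k) = S + S*k**2 (n(S, k) = (S*k)*k + S = S*k**2 + S = S + S*k**2)
z = -2 (z = (2 + 2*(-2))*(1 + 0**2) = (2 - 4)*(1 + 0) = -2*1 = -2)
z*t(1) = -2*(-9) = 18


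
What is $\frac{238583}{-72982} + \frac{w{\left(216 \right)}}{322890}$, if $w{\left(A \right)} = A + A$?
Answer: $- \frac{12834089441}{3927526330} \approx -3.2677$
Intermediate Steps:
$w{\left(A \right)} = 2 A$
$\frac{238583}{-72982} + \frac{w{\left(216 \right)}}{322890} = \frac{238583}{-72982} + \frac{2 \cdot 216}{322890} = 238583 \left(- \frac{1}{72982}\right) + 432 \cdot \frac{1}{322890} = - \frac{238583}{72982} + \frac{72}{53815} = - \frac{12834089441}{3927526330}$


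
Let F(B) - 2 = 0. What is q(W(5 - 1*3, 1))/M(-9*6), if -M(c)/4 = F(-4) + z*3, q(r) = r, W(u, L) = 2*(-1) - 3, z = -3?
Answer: -5/28 ≈ -0.17857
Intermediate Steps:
F(B) = 2 (F(B) = 2 + 0 = 2)
W(u, L) = -5 (W(u, L) = -2 - 3 = -5)
M(c) = 28 (M(c) = -4*(2 - 3*3) = -4*(2 - 9) = -4*(-7) = 28)
q(W(5 - 1*3, 1))/M(-9*6) = -5/28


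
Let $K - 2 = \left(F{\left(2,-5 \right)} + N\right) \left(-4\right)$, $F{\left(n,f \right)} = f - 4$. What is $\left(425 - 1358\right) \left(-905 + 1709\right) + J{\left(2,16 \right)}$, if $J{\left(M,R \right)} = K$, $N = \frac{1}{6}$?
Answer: $- \frac{2250284}{3} \approx -7.501 \cdot 10^{5}$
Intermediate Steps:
$F{\left(n,f \right)} = -4 + f$
$N = \frac{1}{6} \approx 0.16667$
$K = \frac{112}{3}$ ($K = 2 + \left(\left(-4 - 5\right) + \frac{1}{6}\right) \left(-4\right) = 2 + \left(-9 + \frac{1}{6}\right) \left(-4\right) = 2 - - \frac{106}{3} = 2 + \frac{106}{3} = \frac{112}{3} \approx 37.333$)
$J{\left(M,R \right)} = \frac{112}{3}$
$\left(425 - 1358\right) \left(-905 + 1709\right) + J{\left(2,16 \right)} = \left(425 - 1358\right) \left(-905 + 1709\right) + \frac{112}{3} = \left(-933\right) 804 + \frac{112}{3} = -750132 + \frac{112}{3} = - \frac{2250284}{3}$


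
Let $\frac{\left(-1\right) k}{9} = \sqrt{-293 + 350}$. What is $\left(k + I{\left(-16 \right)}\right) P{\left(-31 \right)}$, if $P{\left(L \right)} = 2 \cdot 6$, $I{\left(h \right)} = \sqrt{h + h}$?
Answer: $- 108 \sqrt{57} + 48 i \sqrt{2} \approx -815.38 + 67.882 i$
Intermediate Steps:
$I{\left(h \right)} = \sqrt{2} \sqrt{h}$ ($I{\left(h \right)} = \sqrt{2 h} = \sqrt{2} \sqrt{h}$)
$k = - 9 \sqrt{57}$ ($k = - 9 \sqrt{-293 + 350} = - 9 \sqrt{57} \approx -67.948$)
$P{\left(L \right)} = 12$
$\left(k + I{\left(-16 \right)}\right) P{\left(-31 \right)} = \left(- 9 \sqrt{57} + \sqrt{2} \sqrt{-16}\right) 12 = \left(- 9 \sqrt{57} + \sqrt{2} \cdot 4 i\right) 12 = \left(- 9 \sqrt{57} + 4 i \sqrt{2}\right) 12 = - 108 \sqrt{57} + 48 i \sqrt{2}$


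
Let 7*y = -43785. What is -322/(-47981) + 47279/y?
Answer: -2266479589/300121155 ≈ -7.5519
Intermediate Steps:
y = -6255 (y = (⅐)*(-43785) = -6255)
-322/(-47981) + 47279/y = -322/(-47981) + 47279/(-6255) = -322*(-1/47981) + 47279*(-1/6255) = 322/47981 - 47279/6255 = -2266479589/300121155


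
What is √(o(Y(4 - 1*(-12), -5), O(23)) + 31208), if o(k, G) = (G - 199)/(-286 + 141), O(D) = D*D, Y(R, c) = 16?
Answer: √26244014/29 ≈ 176.65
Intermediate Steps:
O(D) = D²
o(k, G) = 199/145 - G/145 (o(k, G) = (-199 + G)/(-145) = (-199 + G)*(-1/145) = 199/145 - G/145)
√(o(Y(4 - 1*(-12), -5), O(23)) + 31208) = √((199/145 - 1/145*23²) + 31208) = √((199/145 - 1/145*529) + 31208) = √((199/145 - 529/145) + 31208) = √(-66/29 + 31208) = √(904966/29) = √26244014/29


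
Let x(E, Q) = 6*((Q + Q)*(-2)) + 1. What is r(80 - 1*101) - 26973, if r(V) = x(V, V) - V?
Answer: -26447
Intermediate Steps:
x(E, Q) = 1 - 24*Q (x(E, Q) = 6*((2*Q)*(-2)) + 1 = 6*(-4*Q) + 1 = -24*Q + 1 = 1 - 24*Q)
r(V) = 1 - 25*V (r(V) = (1 - 24*V) - V = 1 - 25*V)
r(80 - 1*101) - 26973 = (1 - 25*(80 - 1*101)) - 26973 = (1 - 25*(80 - 101)) - 26973 = (1 - 25*(-21)) - 26973 = (1 + 525) - 26973 = 526 - 26973 = -26447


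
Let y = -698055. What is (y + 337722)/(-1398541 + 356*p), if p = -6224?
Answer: 360333/3614285 ≈ 0.099697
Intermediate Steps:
(y + 337722)/(-1398541 + 356*p) = (-698055 + 337722)/(-1398541 + 356*(-6224)) = -360333/(-1398541 - 2215744) = -360333/(-3614285) = -360333*(-1/3614285) = 360333/3614285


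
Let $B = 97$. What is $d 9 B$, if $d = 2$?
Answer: $1746$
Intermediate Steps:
$d 9 B = 2 \cdot 9 \cdot 97 = 18 \cdot 97 = 1746$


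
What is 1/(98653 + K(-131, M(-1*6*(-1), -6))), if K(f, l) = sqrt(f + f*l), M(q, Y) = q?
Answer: 98653/9732415326 - I*sqrt(917)/9732415326 ≈ 1.0137e-5 - 3.1115e-9*I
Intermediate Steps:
1/(98653 + K(-131, M(-1*6*(-1), -6))) = 1/(98653 + sqrt(-131*(1 - 1*6*(-1)))) = 1/(98653 + sqrt(-131*(1 - 6*(-1)))) = 1/(98653 + sqrt(-131*(1 + 6))) = 1/(98653 + sqrt(-131*7)) = 1/(98653 + sqrt(-917)) = 1/(98653 + I*sqrt(917))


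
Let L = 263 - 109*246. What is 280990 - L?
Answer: 307541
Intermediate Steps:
L = -26551 (L = 263 - 26814 = -26551)
280990 - L = 280990 - 1*(-26551) = 280990 + 26551 = 307541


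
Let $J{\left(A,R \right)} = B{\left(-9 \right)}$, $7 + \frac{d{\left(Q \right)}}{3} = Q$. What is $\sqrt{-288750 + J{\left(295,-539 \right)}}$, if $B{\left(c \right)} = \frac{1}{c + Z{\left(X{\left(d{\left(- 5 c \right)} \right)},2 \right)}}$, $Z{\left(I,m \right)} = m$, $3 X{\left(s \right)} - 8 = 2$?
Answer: $\frac{i \sqrt{14148757}}{7} \approx 537.35 i$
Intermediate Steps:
$d{\left(Q \right)} = -21 + 3 Q$
$X{\left(s \right)} = \frac{10}{3}$ ($X{\left(s \right)} = \frac{8}{3} + \frac{1}{3} \cdot 2 = \frac{8}{3} + \frac{2}{3} = \frac{10}{3}$)
$B{\left(c \right)} = \frac{1}{2 + c}$ ($B{\left(c \right)} = \frac{1}{c + 2} = \frac{1}{2 + c}$)
$J{\left(A,R \right)} = - \frac{1}{7}$ ($J{\left(A,R \right)} = \frac{1}{2 - 9} = \frac{1}{-7} = - \frac{1}{7}$)
$\sqrt{-288750 + J{\left(295,-539 \right)}} = \sqrt{-288750 - \frac{1}{7}} = \sqrt{- \frac{2021251}{7}} = \frac{i \sqrt{14148757}}{7}$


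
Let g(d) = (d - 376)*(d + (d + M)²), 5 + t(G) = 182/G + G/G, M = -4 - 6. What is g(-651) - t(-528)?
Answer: -118285011413/264 ≈ -4.4805e+8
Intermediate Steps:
M = -10
t(G) = -4 + 182/G (t(G) = -5 + (182/G + G/G) = -5 + (182/G + 1) = -5 + (1 + 182/G) = -4 + 182/G)
g(d) = (-376 + d)*(d + (-10 + d)²) (g(d) = (d - 376)*(d + (d - 10)²) = (-376 + d)*(d + (-10 + d)²))
g(-651) - t(-528) = (-37600 + (-651)³ - 395*(-651)² + 7244*(-651)) - (-4 + 182/(-528)) = (-37600 - 275894451 - 395*423801 - 4715844) - (-4 + 182*(-1/528)) = (-37600 - 275894451 - 167401395 - 4715844) - (-4 - 91/264) = -448049290 - 1*(-1147/264) = -448049290 + 1147/264 = -118285011413/264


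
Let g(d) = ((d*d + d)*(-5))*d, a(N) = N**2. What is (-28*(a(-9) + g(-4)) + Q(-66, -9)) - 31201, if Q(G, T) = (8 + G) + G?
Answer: -40313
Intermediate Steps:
Q(G, T) = 8 + 2*G
g(d) = d*(-5*d - 5*d**2) (g(d) = ((d**2 + d)*(-5))*d = ((d + d**2)*(-5))*d = (-5*d - 5*d**2)*d = d*(-5*d - 5*d**2))
(-28*(a(-9) + g(-4)) + Q(-66, -9)) - 31201 = (-28*((-9)**2 + 5*(-4)**2*(-1 - 1*(-4))) + (8 + 2*(-66))) - 31201 = (-28*(81 + 5*16*(-1 + 4)) + (8 - 132)) - 31201 = (-28*(81 + 5*16*3) - 124) - 31201 = (-28*(81 + 240) - 124) - 31201 = (-28*321 - 124) - 31201 = (-8988 - 124) - 31201 = -9112 - 31201 = -40313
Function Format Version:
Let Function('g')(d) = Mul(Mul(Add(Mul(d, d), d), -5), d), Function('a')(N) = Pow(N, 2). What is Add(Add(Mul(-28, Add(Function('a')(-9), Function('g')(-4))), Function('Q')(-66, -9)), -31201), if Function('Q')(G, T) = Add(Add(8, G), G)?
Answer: -40313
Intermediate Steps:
Function('Q')(G, T) = Add(8, Mul(2, G))
Function('g')(d) = Mul(d, Add(Mul(-5, d), Mul(-5, Pow(d, 2)))) (Function('g')(d) = Mul(Mul(Add(Pow(d, 2), d), -5), d) = Mul(Mul(Add(d, Pow(d, 2)), -5), d) = Mul(Add(Mul(-5, d), Mul(-5, Pow(d, 2))), d) = Mul(d, Add(Mul(-5, d), Mul(-5, Pow(d, 2)))))
Add(Add(Mul(-28, Add(Function('a')(-9), Function('g')(-4))), Function('Q')(-66, -9)), -31201) = Add(Add(Mul(-28, Add(Pow(-9, 2), Mul(5, Pow(-4, 2), Add(-1, Mul(-1, -4))))), Add(8, Mul(2, -66))), -31201) = Add(Add(Mul(-28, Add(81, Mul(5, 16, Add(-1, 4)))), Add(8, -132)), -31201) = Add(Add(Mul(-28, Add(81, Mul(5, 16, 3))), -124), -31201) = Add(Add(Mul(-28, Add(81, 240)), -124), -31201) = Add(Add(Mul(-28, 321), -124), -31201) = Add(Add(-8988, -124), -31201) = Add(-9112, -31201) = -40313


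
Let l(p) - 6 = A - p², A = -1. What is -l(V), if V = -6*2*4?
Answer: 2299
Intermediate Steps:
V = -48 (V = -12*4 = -48)
l(p) = 5 - p² (l(p) = 6 + (-1 - p²) = 5 - p²)
-l(V) = -(5 - 1*(-48)²) = -(5 - 1*2304) = -(5 - 2304) = -1*(-2299) = 2299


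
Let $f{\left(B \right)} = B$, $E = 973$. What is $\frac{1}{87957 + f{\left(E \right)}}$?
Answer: $\frac{1}{88930} \approx 1.1245 \cdot 10^{-5}$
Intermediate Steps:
$\frac{1}{87957 + f{\left(E \right)}} = \frac{1}{87957 + 973} = \frac{1}{88930}$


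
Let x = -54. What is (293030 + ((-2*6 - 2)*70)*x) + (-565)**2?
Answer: 665175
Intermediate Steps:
(293030 + ((-2*6 - 2)*70)*x) + (-565)**2 = (293030 + ((-2*6 - 2)*70)*(-54)) + (-565)**2 = (293030 + ((-12 - 2)*70)*(-54)) + 319225 = (293030 - 14*70*(-54)) + 319225 = (293030 - 980*(-54)) + 319225 = (293030 + 52920) + 319225 = 345950 + 319225 = 665175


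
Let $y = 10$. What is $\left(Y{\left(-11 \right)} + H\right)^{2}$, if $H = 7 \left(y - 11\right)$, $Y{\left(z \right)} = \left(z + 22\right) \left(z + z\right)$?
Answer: $62001$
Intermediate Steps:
$Y{\left(z \right)} = 2 z \left(22 + z\right)$ ($Y{\left(z \right)} = \left(22 + z\right) 2 z = 2 z \left(22 + z\right)$)
$H = -7$ ($H = 7 \left(10 - 11\right) = 7 \left(-1\right) = -7$)
$\left(Y{\left(-11 \right)} + H\right)^{2} = \left(2 \left(-11\right) \left(22 - 11\right) - 7\right)^{2} = \left(2 \left(-11\right) 11 - 7\right)^{2} = \left(-242 - 7\right)^{2} = \left(-249\right)^{2} = 62001$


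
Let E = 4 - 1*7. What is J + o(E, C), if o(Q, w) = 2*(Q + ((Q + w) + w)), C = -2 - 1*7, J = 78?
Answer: 30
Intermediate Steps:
C = -9 (C = -2 - 7 = -9)
E = -3 (E = 4 - 7 = -3)
o(Q, w) = 4*Q + 4*w (o(Q, w) = 2*(Q + (Q + 2*w)) = 2*(2*Q + 2*w) = 4*Q + 4*w)
J + o(E, C) = 78 + (4*(-3) + 4*(-9)) = 78 + (-12 - 36) = 78 - 48 = 30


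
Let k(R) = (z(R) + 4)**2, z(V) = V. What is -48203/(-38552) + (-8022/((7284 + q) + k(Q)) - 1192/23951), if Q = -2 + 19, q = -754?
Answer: 320558844055/6436735254392 ≈ 0.049801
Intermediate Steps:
Q = 17
k(R) = (4 + R)**2 (k(R) = (R + 4)**2 = (4 + R)**2)
-48203/(-38552) + (-8022/((7284 + q) + k(Q)) - 1192/23951) = -48203/(-38552) + (-8022/((7284 - 754) + (4 + 17)**2) - 1192/23951) = -48203*(-1/38552) + (-8022/(6530 + 21**2) - 1192*1/23951) = 48203/38552 + (-8022/(6530 + 441) - 1192/23951) = 48203/38552 + (-8022/6971 - 1192/23951) = 48203/38552 - 200444354/166962421 = 320558844055/6436735254392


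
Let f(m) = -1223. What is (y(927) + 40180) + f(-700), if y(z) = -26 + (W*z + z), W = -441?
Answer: -368949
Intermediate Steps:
y(z) = -26 - 440*z (y(z) = -26 + (-441*z + z) = -26 - 440*z)
(y(927) + 40180) + f(-700) = ((-26 - 440*927) + 40180) - 1223 = ((-26 - 407880) + 40180) - 1223 = (-407906 + 40180) - 1223 = -367726 - 1223 = -368949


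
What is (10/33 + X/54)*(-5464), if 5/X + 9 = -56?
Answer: -6362828/3861 ≈ -1648.0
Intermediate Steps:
X = -1/13 (X = 5/(-9 - 56) = 5/(-65) = 5*(-1/65) = -1/13 ≈ -0.076923)
(10/33 + X/54)*(-5464) = (10/33 - 1/13/54)*(-5464) = (10*(1/33) - 1/13*1/54)*(-5464) = (10/33 - 1/702)*(-5464) = (2329/7722)*(-5464) = -6362828/3861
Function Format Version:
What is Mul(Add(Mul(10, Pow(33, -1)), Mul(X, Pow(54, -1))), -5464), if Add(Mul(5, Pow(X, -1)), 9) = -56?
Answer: Rational(-6362828, 3861) ≈ -1648.0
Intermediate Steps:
X = Rational(-1, 13) (X = Mul(5, Pow(Add(-9, -56), -1)) = Mul(5, Pow(-65, -1)) = Mul(5, Rational(-1, 65)) = Rational(-1, 13) ≈ -0.076923)
Mul(Add(Mul(10, Pow(33, -1)), Mul(X, Pow(54, -1))), -5464) = Mul(Add(Mul(10, Pow(33, -1)), Mul(Rational(-1, 13), Pow(54, -1))), -5464) = Mul(Add(Mul(10, Rational(1, 33)), Mul(Rational(-1, 13), Rational(1, 54))), -5464) = Mul(Add(Rational(10, 33), Rational(-1, 702)), -5464) = Mul(Rational(2329, 7722), -5464) = Rational(-6362828, 3861)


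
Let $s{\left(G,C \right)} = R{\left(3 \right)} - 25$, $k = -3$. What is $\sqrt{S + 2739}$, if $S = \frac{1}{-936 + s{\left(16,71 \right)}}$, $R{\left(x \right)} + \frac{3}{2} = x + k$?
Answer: $\frac{\sqrt{405988121}}{385} \approx 52.335$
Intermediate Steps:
$R{\left(x \right)} = - \frac{9}{2} + x$ ($R{\left(x \right)} = - \frac{3}{2} + \left(x - 3\right) = - \frac{3}{2} + \left(-3 + x\right) = - \frac{9}{2} + x$)
$s{\left(G,C \right)} = - \frac{53}{2}$ ($s{\left(G,C \right)} = \left(- \frac{9}{2} + 3\right) - 25 = - \frac{3}{2} - 25 = - \frac{53}{2}$)
$S = - \frac{2}{1925}$ ($S = \frac{1}{-936 - \frac{53}{2}} = \frac{1}{- \frac{1925}{2}} = - \frac{2}{1925} \approx -0.001039$)
$\sqrt{S + 2739} = \sqrt{- \frac{2}{1925} + 2739} = \sqrt{\frac{5272573}{1925}} = \frac{\sqrt{405988121}}{385}$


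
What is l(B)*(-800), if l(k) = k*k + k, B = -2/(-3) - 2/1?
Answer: -3200/9 ≈ -355.56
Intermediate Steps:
B = -4/3 (B = -2*(-1/3) - 2*1 = 2/3 - 2 = -4/3 ≈ -1.3333)
l(k) = k + k**2 (l(k) = k**2 + k = k + k**2)
l(B)*(-800) = -4*(1 - 4/3)/3*(-800) = -4/3*(-1/3)*(-800) = (4/9)*(-800) = -3200/9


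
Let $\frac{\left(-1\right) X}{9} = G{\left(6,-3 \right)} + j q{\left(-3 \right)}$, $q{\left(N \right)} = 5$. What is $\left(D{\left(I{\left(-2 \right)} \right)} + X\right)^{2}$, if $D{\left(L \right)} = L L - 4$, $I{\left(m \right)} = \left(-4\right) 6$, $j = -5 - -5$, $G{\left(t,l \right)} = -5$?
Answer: $380689$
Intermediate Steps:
$j = 0$ ($j = -5 + 5 = 0$)
$I{\left(m \right)} = -24$
$D{\left(L \right)} = -4 + L^{2}$ ($D{\left(L \right)} = L^{2} - 4 = -4 + L^{2}$)
$X = 45$ ($X = - 9 \left(-5 + 0 \cdot 5\right) = - 9 \left(-5 + 0\right) = \left(-9\right) \left(-5\right) = 45$)
$\left(D{\left(I{\left(-2 \right)} \right)} + X\right)^{2} = \left(\left(-4 + \left(-24\right)^{2}\right) + 45\right)^{2} = \left(\left(-4 + 576\right) + 45\right)^{2} = \left(572 + 45\right)^{2} = 617^{2} = 380689$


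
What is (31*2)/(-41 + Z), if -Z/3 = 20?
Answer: -62/101 ≈ -0.61386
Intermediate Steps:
Z = -60 (Z = -3*20 = -60)
(31*2)/(-41 + Z) = (31*2)/(-41 - 60) = 62/(-101) = 62*(-1/101) = -62/101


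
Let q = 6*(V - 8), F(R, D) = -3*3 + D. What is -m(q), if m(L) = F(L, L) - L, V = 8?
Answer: 9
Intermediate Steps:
F(R, D) = -9 + D
q = 0 (q = 6*(8 - 8) = 6*0 = 0)
m(L) = -9 (m(L) = (-9 + L) - L = -9)
-m(q) = -1*(-9) = 9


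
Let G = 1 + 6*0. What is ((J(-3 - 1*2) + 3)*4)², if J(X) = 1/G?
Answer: 256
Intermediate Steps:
G = 1 (G = 1 + 0 = 1)
J(X) = 1 (J(X) = 1/1 = 1*1 = 1)
((J(-3 - 1*2) + 3)*4)² = ((1 + 3)*4)² = (4*4)² = 16² = 256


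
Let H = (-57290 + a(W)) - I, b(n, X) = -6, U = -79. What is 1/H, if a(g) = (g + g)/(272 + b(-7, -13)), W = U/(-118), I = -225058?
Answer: 15694/2632951071 ≈ 5.9606e-6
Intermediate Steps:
W = 79/118 (W = -79/(-118) = -79*(-1/118) = 79/118 ≈ 0.66949)
a(g) = g/133 (a(g) = (g + g)/(272 - 6) = (2*g)/266 = (2*g)*(1/266) = g/133)
H = 2632951071/15694 (H = (-57290 + (1/133)*(79/118)) - 1*(-225058) = (-57290 + 79/15694) + 225058 = -899109181/15694 + 225058 = 2632951071/15694 ≈ 1.6777e+5)
1/H = 1/(2632951071/15694) = 15694/2632951071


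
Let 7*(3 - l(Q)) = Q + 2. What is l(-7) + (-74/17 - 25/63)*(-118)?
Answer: 604244/1071 ≈ 564.19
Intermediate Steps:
l(Q) = 19/7 - Q/7 (l(Q) = 3 - (Q + 2)/7 = 3 - (2 + Q)/7 = 3 + (-2/7 - Q/7) = 19/7 - Q/7)
l(-7) + (-74/17 - 25/63)*(-118) = (19/7 - ⅐*(-7)) + (-74/17 - 25/63)*(-118) = (19/7 + 1) + (-74*1/17 - 25*1/63)*(-118) = 26/7 + (-74/17 - 25/63)*(-118) = 26/7 - 5087/1071*(-118) = 26/7 + 600266/1071 = 604244/1071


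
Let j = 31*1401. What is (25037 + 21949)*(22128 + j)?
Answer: 3080355174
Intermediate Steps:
j = 43431
(25037 + 21949)*(22128 + j) = (25037 + 21949)*(22128 + 43431) = 46986*65559 = 3080355174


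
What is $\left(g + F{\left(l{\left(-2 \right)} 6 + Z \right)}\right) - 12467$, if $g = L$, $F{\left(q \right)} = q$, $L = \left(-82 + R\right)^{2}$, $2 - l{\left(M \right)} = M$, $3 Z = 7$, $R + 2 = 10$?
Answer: $- \frac{20894}{3} \approx -6964.7$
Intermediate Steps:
$R = 8$ ($R = -2 + 10 = 8$)
$Z = \frac{7}{3}$ ($Z = \frac{1}{3} \cdot 7 = \frac{7}{3} \approx 2.3333$)
$l{\left(M \right)} = 2 - M$
$L = 5476$ ($L = \left(-82 + 8\right)^{2} = \left(-74\right)^{2} = 5476$)
$g = 5476$
$\left(g + F{\left(l{\left(-2 \right)} 6 + Z \right)}\right) - 12467 = \left(5476 + \left(\left(2 - -2\right) 6 + \frac{7}{3}\right)\right) - 12467 = \left(5476 + \left(\left(2 + 2\right) 6 + \frac{7}{3}\right)\right) - 12467 = \left(5476 + \left(4 \cdot 6 + \frac{7}{3}\right)\right) - 12467 = \left(5476 + \left(24 + \frac{7}{3}\right)\right) - 12467 = \left(5476 + \frac{79}{3}\right) - 12467 = \frac{16507}{3} - 12467 = - \frac{20894}{3}$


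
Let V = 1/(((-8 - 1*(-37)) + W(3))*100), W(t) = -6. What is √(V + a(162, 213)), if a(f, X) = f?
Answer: √8569823/230 ≈ 12.728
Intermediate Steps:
V = 1/2300 (V = 1/(((-8 - 1*(-37)) - 6)*100) = 1/(((-8 + 37) - 6)*100) = 1/((29 - 6)*100) = 1/(23*100) = 1/2300 ≈ 0.00043478)
√(V + a(162, 213)) = √(1/2300 + 162) = √(372601/2300) = √8569823/230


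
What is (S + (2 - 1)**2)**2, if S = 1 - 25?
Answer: 529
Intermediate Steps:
S = -24
(S + (2 - 1)**2)**2 = (-24 + (2 - 1)**2)**2 = (-24 + 1**2)**2 = (-24 + 1)**2 = (-23)**2 = 529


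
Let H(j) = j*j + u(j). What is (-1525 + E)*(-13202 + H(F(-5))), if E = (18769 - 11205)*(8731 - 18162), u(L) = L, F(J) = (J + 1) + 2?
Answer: 941656438800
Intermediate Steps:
F(J) = 3 + J (F(J) = (1 + J) + 2 = 3 + J)
H(j) = j + j² (H(j) = j*j + j = j² + j = j + j²)
E = -71336084 (E = 7564*(-9431) = -71336084)
(-1525 + E)*(-13202 + H(F(-5))) = (-1525 - 71336084)*(-13202 + (3 - 5)*(1 + (3 - 5))) = -71337609*(-13202 - 2*(1 - 2)) = -71337609*(-13202 - 2*(-1)) = -71337609*(-13202 + 2) = -71337609*(-13200) = 941656438800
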